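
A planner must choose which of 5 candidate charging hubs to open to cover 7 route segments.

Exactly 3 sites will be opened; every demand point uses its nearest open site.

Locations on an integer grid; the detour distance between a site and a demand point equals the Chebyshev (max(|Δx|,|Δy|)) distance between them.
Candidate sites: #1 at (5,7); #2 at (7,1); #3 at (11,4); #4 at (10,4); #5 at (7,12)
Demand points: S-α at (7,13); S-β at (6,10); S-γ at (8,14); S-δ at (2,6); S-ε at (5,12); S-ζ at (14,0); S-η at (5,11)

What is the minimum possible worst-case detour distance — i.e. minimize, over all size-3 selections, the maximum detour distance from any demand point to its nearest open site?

4

Open {#1, #3, #5}.
  Farthest demand point is S-ζ at detour distance 4 (to #3); all others are ≤ 4.
With {#1, #4, #5} the worst case is 4.
With {#2, #3, #5} the worst case is 5.
No size-3 selection achieves below 4.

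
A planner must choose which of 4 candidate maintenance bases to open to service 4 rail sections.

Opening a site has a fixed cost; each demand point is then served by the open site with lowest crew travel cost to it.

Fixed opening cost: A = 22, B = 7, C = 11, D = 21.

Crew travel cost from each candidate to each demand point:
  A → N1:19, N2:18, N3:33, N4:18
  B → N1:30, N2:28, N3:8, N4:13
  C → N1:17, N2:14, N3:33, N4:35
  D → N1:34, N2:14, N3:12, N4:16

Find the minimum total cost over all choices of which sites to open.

Open {B, C}: assign each demand point to its cheapest open site.
  N1→C 17, N2→C 14, N3→B 8, N4→B 13
  crew travel cost 52, fixed 18 → total 70.
Compare {B}: crew travel cost 79 + fixed 7 = 86.
Compare {A, B}: crew travel cost 58 + fixed 29 = 87.
Compare {C, D}: crew travel cost 59 + fixed 32 = 91.
All other subsets cost ≥ 86. Minimum total cost: 70.

70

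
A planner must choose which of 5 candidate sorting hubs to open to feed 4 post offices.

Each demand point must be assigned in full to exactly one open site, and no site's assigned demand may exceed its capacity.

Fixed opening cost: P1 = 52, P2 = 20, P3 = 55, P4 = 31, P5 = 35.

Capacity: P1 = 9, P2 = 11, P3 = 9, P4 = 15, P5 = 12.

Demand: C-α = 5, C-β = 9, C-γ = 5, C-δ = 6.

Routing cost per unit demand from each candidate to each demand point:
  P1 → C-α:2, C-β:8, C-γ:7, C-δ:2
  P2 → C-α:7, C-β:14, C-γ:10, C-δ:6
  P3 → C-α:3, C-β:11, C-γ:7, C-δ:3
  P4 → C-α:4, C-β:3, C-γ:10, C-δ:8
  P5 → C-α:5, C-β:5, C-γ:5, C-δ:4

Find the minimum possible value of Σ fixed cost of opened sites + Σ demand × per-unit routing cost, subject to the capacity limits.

162

Open {P4, P5}; cheapest assignment that respects the capacities:
  P4 (cap 15, load 14): C-α, C-β — cost 5×4 + 9×3 = 47
  P5 (cap 12, load 11): C-γ, C-δ — cost 5×5 + 6×4 = 49
  Shipping 96, fixed 66 → total 162.
  Any other capacity-feasible assignment to {P4, P5} ships for at least 96.
Compare {P2, P4, P5}: its best feasible assignment gives total 182.
Compare {P2, P4}: its best feasible assignment gives total 184.
Every other set of open sites that can feasibly serve all demand totals ≥ 182 even under its best assignment. Minimum: 162.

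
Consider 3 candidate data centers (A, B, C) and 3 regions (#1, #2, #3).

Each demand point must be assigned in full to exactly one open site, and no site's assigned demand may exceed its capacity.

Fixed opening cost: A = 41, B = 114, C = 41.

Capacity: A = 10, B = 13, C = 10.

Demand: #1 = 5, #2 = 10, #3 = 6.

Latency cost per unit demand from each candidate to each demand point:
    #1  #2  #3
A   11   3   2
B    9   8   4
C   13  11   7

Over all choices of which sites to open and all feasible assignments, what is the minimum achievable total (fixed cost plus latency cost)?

Open {A, B}; cheapest assignment that respects the capacities:
  A (cap 10, load 10): #2 — cost 10×3 = 30
  B (cap 13, load 11): #1, #3 — cost 5×9 + 6×4 = 69
  Shipping 99, fixed 155 → total 254.
  Any other capacity-feasible assignment to {A, B} ships for at least 99.
Compare {A, B, C}: its best feasible assignment gives total 295.
Compare {B, C}: its best feasible assignment gives total 334.
Every other set of open sites that can feasibly serve all demand totals ≥ 295 even under its best assignment. Minimum: 254.

254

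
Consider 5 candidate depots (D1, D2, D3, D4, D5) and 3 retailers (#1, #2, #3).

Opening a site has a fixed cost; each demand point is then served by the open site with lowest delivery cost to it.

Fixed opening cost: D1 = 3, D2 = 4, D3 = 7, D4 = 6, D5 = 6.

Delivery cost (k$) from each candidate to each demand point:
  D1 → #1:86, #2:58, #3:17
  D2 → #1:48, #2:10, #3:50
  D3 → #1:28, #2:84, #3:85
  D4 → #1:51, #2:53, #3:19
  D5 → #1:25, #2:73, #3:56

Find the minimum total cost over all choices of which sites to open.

65

Open {D1, D2, D5}: assign each demand point to its cheapest open site.
  #1→D5 25, #2→D2 10, #3→D1 17
  delivery cost 52, fixed 13 → total 65.
Compare {D1, D2, D3}: delivery cost 55 + fixed 14 = 69.
Compare {D2, D4, D5}: delivery cost 54 + fixed 16 = 70.
Compare {D1, D2, D4, D5}: delivery cost 52 + fixed 19 = 71.
All other subsets cost ≥ 69. Minimum total cost: 65.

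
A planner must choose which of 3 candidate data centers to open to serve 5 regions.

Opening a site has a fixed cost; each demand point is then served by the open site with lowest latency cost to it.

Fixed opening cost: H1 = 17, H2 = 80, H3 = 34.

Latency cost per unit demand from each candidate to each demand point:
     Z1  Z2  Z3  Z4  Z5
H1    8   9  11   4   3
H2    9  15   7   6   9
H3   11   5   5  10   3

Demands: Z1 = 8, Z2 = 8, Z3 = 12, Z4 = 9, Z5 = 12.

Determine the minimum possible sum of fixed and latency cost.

287

Open {H1, H3}: assign each demand point to its cheapest open site.
  Z1→H1 8×8=64, Z2→H3 8×5=40, Z3→H3 12×5=60, Z4→H1 9×4=36, Z5→H1 12×3=36
  latency cost 236, fixed 51 → total 287.
Compare {H3}: latency cost 314 + fixed 34 = 348.
Compare {H1}: latency cost 340 + fixed 17 = 357.
Compare {H1, H2, H3}: latency cost 236 + fixed 131 = 367.
All other subsets cost ≥ 348. Minimum total cost: 287.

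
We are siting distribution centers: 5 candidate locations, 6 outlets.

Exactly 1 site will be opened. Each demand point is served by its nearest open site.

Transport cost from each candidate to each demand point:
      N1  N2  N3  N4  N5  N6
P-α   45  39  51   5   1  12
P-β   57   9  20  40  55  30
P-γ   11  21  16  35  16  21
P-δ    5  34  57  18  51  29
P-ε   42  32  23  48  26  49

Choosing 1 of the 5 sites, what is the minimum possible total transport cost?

Open {P-γ}.
  N1→P-γ 11, N2→P-γ 21, N3→P-γ 16, N4→P-γ 35, N5→P-γ 16, N6→P-γ 21  ⇒ total 120.
Compare {P-α}: total 153.
Compare {P-δ}: total 194.
No size-1 selection does better; minimum is 120.

120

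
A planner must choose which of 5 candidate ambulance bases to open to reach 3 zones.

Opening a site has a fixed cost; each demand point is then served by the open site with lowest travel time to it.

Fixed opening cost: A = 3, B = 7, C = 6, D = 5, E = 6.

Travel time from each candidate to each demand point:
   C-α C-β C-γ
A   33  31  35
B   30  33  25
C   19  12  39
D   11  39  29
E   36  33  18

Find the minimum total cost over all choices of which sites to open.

58

Open {C, D, E}: assign each demand point to its cheapest open site.
  C-α→D 11, C-β→C 12, C-γ→E 18
  travel time 41, fixed 17 → total 58.
Compare {C, E}: travel time 49 + fixed 12 = 61.
Compare {A, C, D, E}: travel time 41 + fixed 20 = 61.
Compare {C, D}: travel time 52 + fixed 11 = 63.
All other subsets cost ≥ 61. Minimum total cost: 58.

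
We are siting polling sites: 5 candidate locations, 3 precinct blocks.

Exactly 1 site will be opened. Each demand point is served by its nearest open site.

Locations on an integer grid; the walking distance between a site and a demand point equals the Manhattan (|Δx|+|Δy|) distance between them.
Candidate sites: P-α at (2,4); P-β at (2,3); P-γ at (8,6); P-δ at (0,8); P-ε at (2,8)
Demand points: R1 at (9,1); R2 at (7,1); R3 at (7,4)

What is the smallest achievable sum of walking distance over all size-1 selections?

15

Open {P-γ}.
  R1→P-γ 6, R2→P-γ 6, R3→P-γ 3  ⇒ total 15.
Compare {P-β}: total 22.
Compare {P-α}: total 23.
No size-1 selection does better; minimum is 15.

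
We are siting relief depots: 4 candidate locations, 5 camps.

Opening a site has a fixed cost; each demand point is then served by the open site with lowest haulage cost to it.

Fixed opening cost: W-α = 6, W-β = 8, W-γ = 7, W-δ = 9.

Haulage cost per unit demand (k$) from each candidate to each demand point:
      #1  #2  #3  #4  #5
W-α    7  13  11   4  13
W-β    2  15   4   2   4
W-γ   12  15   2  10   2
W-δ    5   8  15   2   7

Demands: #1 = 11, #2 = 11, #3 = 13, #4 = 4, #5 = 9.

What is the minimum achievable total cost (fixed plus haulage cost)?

Open {W-β, W-γ, W-δ}: assign each demand point to its cheapest open site.
  #1→W-β 11×2=22, #2→W-δ 11×8=88, #3→W-γ 13×2=26, #4→W-β 4×2=8, #5→W-γ 9×2=18
  haulage cost 162, fixed 24 → total 186.
Compare {W-α, W-β, W-γ, W-δ}: haulage cost 162 + fixed 30 = 192.
Compare {W-γ, W-δ}: haulage cost 195 + fixed 16 = 211.
Compare {W-α, W-γ, W-δ}: haulage cost 195 + fixed 22 = 217.
All other subsets cost ≥ 192. Minimum total cost: 186.

186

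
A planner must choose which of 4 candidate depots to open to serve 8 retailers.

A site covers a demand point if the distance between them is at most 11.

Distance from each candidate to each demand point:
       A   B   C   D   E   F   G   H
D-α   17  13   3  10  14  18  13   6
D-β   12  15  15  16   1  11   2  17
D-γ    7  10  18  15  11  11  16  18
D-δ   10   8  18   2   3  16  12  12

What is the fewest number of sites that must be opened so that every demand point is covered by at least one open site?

3

Coverage sets (demand points within 11 of each site):
  D-α: {C, D, H}
  D-β: {E, F, G}
  D-γ: {A, B, E, F}
  D-δ: {A, B, D, E}
No 2 sites suffice: every size-2 union leaves at least one demand point uncovered.
But {D-α, D-β, D-γ} covers everything, so the minimum is 3.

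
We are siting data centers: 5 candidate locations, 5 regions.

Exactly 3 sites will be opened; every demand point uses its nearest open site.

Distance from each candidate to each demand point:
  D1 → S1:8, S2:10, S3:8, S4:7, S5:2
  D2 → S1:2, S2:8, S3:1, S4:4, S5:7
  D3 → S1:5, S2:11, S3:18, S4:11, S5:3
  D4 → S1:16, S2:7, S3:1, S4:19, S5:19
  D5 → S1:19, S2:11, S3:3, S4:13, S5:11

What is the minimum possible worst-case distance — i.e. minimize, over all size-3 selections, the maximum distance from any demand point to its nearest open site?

Open {D1, D2, D4}.
  Farthest demand point is S2 at distance 7 (to D4); all others are ≤ 7.
With {D1, D3, D4} the worst case is 7.
With {D2, D3, D4} the worst case is 7.
No size-3 selection achieves below 7.

7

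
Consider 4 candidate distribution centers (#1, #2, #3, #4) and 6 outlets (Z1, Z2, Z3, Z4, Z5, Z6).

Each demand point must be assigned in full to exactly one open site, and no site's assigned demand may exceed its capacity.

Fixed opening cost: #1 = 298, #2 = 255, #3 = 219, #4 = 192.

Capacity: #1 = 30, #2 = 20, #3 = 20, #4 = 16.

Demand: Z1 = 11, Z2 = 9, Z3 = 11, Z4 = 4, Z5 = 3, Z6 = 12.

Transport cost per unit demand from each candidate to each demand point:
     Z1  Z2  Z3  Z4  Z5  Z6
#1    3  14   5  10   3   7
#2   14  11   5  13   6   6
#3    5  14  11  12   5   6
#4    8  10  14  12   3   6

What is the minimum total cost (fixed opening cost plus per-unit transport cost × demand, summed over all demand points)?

873

Open {#1, #2}; cheapest assignment that respects the capacities:
  #1 (cap 30, load 30): Z1, Z4, Z5, Z6 — cost 11×3 + 4×10 + 3×3 + 12×7 = 166
  #2 (cap 20, load 20): Z2, Z3 — cost 9×11 + 11×5 = 154
  Shipping 320, fixed 553 → total 873.
  Any other capacity-feasible assignment to {#1, #2} ships for at least 320.
Compare {#1, #3}: its best feasible assignment gives total 886.
Compare {#2, #3, #4}: its best feasible assignment gives total 1004.
Every other set of open sites that can feasibly serve all demand totals ≥ 886 even under its best assignment. Minimum: 873.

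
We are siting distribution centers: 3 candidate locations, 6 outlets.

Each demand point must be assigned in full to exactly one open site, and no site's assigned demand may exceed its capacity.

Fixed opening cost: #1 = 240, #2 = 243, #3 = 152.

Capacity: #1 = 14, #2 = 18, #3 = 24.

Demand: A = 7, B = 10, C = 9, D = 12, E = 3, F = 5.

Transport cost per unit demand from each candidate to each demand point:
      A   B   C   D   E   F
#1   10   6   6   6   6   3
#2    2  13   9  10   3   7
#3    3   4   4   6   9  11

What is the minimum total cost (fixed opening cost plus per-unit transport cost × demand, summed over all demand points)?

Open {#1, #2, #3}; cheapest assignment that respects the capacities:
  #1 (cap 14, load 14): C, F — cost 9×6 + 5×3 = 69
  #2 (cap 18, load 10): A, E — cost 7×2 + 3×3 = 23
  #3 (cap 24, load 22): B, D — cost 10×4 + 12×6 = 112
  Shipping 204, fixed 635 → total 839.
  Any other capacity-feasible assignment to {#1, #2, #3} ships for at least 204.
Total demand is 46 and no other set of sites has combined capacity ≥ 46, so {#1, #2, #3} is the only feasible choice of open sites. Minimum: 839.

839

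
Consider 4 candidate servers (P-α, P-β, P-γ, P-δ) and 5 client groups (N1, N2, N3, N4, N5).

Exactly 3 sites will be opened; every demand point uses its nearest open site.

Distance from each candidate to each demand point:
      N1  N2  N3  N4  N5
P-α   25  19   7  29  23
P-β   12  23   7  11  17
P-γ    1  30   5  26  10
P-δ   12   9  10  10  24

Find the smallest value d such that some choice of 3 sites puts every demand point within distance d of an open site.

Open {P-α, P-γ, P-δ}.
  Farthest demand point is N4 at distance 10 (to P-δ); all others are ≤ 10.
With {P-β, P-γ, P-δ} the worst case is 10.
With {P-α, P-β, P-δ} the worst case is 17.
No size-3 selection achieves below 10.

10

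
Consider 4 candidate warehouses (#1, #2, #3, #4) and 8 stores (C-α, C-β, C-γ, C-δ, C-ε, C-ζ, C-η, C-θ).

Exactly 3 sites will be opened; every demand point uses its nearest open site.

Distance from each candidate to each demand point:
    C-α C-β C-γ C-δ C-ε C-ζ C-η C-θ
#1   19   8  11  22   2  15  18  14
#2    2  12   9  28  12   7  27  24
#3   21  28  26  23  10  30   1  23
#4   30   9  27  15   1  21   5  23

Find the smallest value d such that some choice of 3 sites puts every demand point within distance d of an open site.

15

Open {#1, #2, #4}.
  Farthest demand point is C-δ at distance 15 (to #4); all others are ≤ 15.
With {#1, #3, #4} the worst case is 19.
With {#1, #2, #3} the worst case is 22.
No size-3 selection achieves below 15.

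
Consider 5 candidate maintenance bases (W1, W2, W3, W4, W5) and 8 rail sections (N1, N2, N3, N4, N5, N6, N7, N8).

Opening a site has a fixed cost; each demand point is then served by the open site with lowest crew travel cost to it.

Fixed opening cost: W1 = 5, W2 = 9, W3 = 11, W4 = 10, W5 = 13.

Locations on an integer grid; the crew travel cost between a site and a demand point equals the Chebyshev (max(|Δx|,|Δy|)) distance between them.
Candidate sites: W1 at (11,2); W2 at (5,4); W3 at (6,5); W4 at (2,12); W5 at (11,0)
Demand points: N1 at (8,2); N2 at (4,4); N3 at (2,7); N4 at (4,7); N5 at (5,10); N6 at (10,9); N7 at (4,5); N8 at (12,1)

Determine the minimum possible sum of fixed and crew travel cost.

Open {W1, W2}: assign each demand point to its cheapest open site.
  N1→W1 3, N2→W2 1, N3→W2 3, N4→W2 3, N5→W2 6, N6→W2 5, N7→W2 1, N8→W1 1
  crew travel cost 23, fixed 14 → total 37.
Compare {W2}: crew travel cost 29 + fixed 9 = 38.
Compare {W3}: crew travel cost 28 + fixed 11 = 39.
Compare {W1, W3}: crew travel cost 23 + fixed 16 = 39.
All other subsets cost ≥ 38. Minimum total cost: 37.

37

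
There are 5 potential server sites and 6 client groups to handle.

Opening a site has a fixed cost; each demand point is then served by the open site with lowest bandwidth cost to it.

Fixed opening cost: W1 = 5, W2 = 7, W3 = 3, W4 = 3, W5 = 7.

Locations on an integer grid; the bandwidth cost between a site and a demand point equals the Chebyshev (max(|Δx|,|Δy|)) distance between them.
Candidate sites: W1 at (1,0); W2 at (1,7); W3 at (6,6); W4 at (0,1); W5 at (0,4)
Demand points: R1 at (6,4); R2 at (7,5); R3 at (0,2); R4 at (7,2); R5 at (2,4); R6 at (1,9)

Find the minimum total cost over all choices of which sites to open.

Open {W3, W4}: assign each demand point to its cheapest open site.
  R1→W3 2, R2→W3 1, R3→W4 1, R4→W3 4, R5→W4 3, R6→W3 5
  bandwidth cost 16, fixed 6 → total 22.
Compare {W3}: bandwidth cost 22 + fixed 3 = 25.
Compare {W1, W3}: bandwidth cost 18 + fixed 8 = 26.
Compare {W3, W5}: bandwidth cost 16 + fixed 10 = 26.
All other subsets cost ≥ 25. Minimum total cost: 22.

22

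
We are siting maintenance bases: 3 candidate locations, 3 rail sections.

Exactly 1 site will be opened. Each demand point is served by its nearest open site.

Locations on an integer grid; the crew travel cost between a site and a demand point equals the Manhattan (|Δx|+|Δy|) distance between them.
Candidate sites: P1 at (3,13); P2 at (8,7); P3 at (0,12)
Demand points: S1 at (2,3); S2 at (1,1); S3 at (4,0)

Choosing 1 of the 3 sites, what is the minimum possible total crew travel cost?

Open {P2}.
  S1→P2 10, S2→P2 13, S3→P2 11  ⇒ total 34.
Compare {P1}: total 39.
Compare {P3}: total 39.

34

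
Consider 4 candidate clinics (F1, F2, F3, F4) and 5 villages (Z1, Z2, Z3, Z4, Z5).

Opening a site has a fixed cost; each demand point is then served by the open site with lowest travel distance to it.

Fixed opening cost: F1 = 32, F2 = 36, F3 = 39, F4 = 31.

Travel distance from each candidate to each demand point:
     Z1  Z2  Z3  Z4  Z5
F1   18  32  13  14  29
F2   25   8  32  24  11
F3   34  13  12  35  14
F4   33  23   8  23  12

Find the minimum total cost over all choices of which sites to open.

130

Open {F4}: assign each demand point to its cheapest open site.
  Z1→F4 33, Z2→F4 23, Z3→F4 8, Z4→F4 23, Z5→F4 12
  travel distance 99, fixed 31 → total 130.
Compare {F1, F2}: travel distance 64 + fixed 68 = 132.
Compare {F2}: travel distance 100 + fixed 36 = 136.
Compare {F1}: travel distance 106 + fixed 32 = 138.
All other subsets cost ≥ 132. Minimum total cost: 130.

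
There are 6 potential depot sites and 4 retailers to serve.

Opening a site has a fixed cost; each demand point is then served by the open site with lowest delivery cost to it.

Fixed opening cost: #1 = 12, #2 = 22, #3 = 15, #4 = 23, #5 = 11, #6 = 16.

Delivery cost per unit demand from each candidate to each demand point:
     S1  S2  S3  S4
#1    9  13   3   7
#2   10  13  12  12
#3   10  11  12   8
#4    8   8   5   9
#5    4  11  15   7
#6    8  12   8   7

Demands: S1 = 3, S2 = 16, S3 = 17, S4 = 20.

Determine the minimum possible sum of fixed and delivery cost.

377

Open {#1, #4, #5}: assign each demand point to its cheapest open site.
  S1→#5 3×4=12, S2→#4 16×8=128, S3→#1 17×3=51, S4→#1 20×7=140
  delivery cost 331, fixed 46 → total 377.
Compare {#1, #4}: delivery cost 343 + fixed 35 = 378.
Compare {#1, #3, #4, #5}: delivery cost 331 + fixed 61 = 392.
Compare {#1, #3, #4}: delivery cost 343 + fixed 50 = 393.
All other subsets cost ≥ 378. Minimum total cost: 377.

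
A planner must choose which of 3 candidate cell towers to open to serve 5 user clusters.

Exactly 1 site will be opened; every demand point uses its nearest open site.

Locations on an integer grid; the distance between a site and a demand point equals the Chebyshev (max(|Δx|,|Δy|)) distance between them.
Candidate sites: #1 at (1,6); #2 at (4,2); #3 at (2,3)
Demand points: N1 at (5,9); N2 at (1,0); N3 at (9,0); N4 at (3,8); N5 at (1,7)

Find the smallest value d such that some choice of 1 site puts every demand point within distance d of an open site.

Open {#2}.
  Farthest demand point is N1 at distance 7 (to #2); all others are ≤ 7.
With {#3} the worst case is 7.
With {#1} the worst case is 8.
No size-1 selection achieves below 7.

7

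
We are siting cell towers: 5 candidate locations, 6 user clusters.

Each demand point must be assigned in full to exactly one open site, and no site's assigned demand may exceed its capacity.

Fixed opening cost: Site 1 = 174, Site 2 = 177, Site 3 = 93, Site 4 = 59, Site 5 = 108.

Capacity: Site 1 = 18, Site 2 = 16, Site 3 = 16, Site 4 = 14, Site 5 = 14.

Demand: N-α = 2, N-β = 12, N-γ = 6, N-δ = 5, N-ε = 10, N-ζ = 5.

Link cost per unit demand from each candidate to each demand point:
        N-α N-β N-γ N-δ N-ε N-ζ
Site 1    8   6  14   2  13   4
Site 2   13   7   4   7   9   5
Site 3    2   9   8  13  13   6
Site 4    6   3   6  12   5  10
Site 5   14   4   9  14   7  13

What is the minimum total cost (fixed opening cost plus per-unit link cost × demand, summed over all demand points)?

Open {Site 3, Site 4, Site 5}; cheapest assignment that respects the capacities:
  Site 3 (cap 16, load 16): N-γ, N-δ, N-ζ — cost 6×8 + 5×13 + 5×6 = 143
  Site 4 (cap 14, load 12): N-α, N-ε — cost 2×6 + 10×5 = 62
  Site 5 (cap 14, load 12): N-β — cost 12×4 = 48
  Shipping 253, fixed 260 → total 513.
  Any other capacity-feasible assignment to {Site 3, Site 4, Site 5} ships for at least 253.
Compare {Site 2, Site 4, Site 5}: its best feasible assignment gives total 538.
Compare {Site 1, Site 3, Site 4}: its best feasible assignment gives total 540.
Every other set of open sites that can feasibly serve all demand totals ≥ 538 even under its best assignment. Minimum: 513.

513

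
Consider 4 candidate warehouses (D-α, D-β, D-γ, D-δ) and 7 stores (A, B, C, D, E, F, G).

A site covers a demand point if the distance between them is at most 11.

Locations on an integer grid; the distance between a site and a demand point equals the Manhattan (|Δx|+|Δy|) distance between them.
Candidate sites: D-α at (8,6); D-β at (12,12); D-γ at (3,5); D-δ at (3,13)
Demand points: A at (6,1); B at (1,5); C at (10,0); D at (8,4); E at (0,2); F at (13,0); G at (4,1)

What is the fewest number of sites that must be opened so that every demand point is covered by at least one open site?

Coverage sets (demand points within 11 of each site):
  D-α: {A, B, C, D, F, G}
  D-β: {}
  D-γ: {A, B, D, E, G}
  D-δ: {B}
No single site covers all 7 demand points.
But {D-α, D-γ} covers everything, so the minimum is 2.

2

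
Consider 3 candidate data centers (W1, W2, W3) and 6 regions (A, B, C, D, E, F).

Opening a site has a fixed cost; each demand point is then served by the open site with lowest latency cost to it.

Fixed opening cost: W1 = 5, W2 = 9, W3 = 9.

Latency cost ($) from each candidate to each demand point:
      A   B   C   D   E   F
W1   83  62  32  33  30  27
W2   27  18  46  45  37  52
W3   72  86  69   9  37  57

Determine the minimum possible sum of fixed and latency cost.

166

Open {W1, W2, W3}: assign each demand point to its cheapest open site.
  A→W2 27, B→W2 18, C→W1 32, D→W3 9, E→W1 30, F→W1 27
  latency cost 143, fixed 23 → total 166.
Compare {W1, W2}: latency cost 167 + fixed 14 = 181.
Compare {W2, W3}: latency cost 189 + fixed 18 = 207.
Compare {W2}: latency cost 225 + fixed 9 = 234.
All other subsets cost ≥ 181. Minimum total cost: 166.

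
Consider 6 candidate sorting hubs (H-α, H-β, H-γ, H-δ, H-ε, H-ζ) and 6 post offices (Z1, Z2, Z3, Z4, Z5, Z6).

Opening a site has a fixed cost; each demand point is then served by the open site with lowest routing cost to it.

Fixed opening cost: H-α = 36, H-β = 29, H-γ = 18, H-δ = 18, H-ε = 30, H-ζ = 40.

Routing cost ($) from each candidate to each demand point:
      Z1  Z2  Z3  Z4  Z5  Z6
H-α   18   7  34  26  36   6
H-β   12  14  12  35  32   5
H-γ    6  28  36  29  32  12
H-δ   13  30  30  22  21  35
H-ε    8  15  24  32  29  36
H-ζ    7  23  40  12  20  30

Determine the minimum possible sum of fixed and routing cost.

Open {H-β, H-δ}: assign each demand point to its cheapest open site.
  Z1→H-β 12, Z2→H-β 14, Z3→H-β 12, Z4→H-δ 22, Z5→H-δ 21, Z6→H-β 5
  routing cost 86, fixed 47 → total 133.
Compare {H-β}: routing cost 110 + fixed 29 = 139.
Compare {H-β, H-ζ}: routing cost 70 + fixed 69 = 139.
Compare {H-β, H-γ}: routing cost 98 + fixed 47 = 145.
All other subsets cost ≥ 139. Minimum total cost: 133.

133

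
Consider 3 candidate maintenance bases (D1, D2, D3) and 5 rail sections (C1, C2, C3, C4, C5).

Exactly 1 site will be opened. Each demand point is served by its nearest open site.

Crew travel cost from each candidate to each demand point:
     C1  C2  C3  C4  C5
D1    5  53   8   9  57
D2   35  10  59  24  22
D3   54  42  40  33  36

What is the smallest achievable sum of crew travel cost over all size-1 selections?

Open {D1}.
  C1→D1 5, C2→D1 53, C3→D1 8, C4→D1 9, C5→D1 57  ⇒ total 132.
Compare {D2}: total 150.
Compare {D3}: total 205.

132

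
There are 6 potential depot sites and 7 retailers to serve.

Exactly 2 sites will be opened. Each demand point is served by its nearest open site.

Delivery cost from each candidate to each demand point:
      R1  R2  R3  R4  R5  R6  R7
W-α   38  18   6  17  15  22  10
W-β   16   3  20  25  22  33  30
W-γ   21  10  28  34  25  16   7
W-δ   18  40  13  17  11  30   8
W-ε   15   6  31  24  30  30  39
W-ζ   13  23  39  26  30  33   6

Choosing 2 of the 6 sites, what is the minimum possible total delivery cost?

89

Open {W-α, W-β}.
  R1→W-β 16, R2→W-β 3, R3→W-α 6, R4→W-α 17, R5→W-α 15, R6→W-α 22, R7→W-α 10  ⇒ total 89.
Compare {W-α, W-ε}: total 91.
Compare {W-α, W-γ}: total 92.
No size-2 selection does better; minimum is 89.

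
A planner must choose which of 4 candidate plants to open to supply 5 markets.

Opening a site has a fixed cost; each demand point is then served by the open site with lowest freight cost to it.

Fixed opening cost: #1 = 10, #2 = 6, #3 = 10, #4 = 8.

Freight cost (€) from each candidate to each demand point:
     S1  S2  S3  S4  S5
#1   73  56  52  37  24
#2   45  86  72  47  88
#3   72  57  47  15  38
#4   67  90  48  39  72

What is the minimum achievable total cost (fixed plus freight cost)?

213

Open {#1, #2, #3}: assign each demand point to its cheapest open site.
  S1→#2 45, S2→#1 56, S3→#3 47, S4→#3 15, S5→#1 24
  freight cost 187, fixed 26 → total 213.
Compare {#2, #3}: freight cost 202 + fixed 16 = 218.
Compare {#1, #2, #3, #4}: freight cost 187 + fixed 34 = 221.
Compare {#2, #3, #4}: freight cost 202 + fixed 24 = 226.
All other subsets cost ≥ 218. Minimum total cost: 213.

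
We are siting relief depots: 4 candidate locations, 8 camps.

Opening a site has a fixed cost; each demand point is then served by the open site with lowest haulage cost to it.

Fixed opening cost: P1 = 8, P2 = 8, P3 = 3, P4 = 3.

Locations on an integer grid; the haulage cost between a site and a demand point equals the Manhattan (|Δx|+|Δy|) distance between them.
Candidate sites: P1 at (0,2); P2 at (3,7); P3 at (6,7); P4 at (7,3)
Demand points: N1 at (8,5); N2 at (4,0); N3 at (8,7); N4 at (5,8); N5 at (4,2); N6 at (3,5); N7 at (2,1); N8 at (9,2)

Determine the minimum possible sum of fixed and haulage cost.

Open {P3, P4}: assign each demand point to its cheapest open site.
  N1→P4 3, N2→P4 6, N3→P3 2, N4→P3 2, N5→P4 4, N6→P3 5, N7→P4 7, N8→P4 3
  haulage cost 32, fixed 6 → total 38.
Compare {P1, P3, P4}: haulage cost 28 + fixed 14 = 42.
Compare {P2, P3, P4}: haulage cost 29 + fixed 14 = 43.
Compare {P4}: haulage cost 41 + fixed 3 = 44.
All other subsets cost ≥ 42. Minimum total cost: 38.

38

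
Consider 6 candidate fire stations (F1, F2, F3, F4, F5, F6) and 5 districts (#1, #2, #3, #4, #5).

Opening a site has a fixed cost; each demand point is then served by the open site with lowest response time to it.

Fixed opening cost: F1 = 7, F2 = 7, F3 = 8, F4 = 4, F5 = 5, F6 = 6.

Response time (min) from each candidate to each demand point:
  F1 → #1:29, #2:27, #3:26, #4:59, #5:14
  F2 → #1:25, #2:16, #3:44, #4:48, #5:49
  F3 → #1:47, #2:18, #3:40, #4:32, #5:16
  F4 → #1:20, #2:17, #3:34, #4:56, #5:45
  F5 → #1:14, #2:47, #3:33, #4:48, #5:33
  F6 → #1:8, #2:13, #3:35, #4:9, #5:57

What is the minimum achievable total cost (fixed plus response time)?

83

Open {F1, F6}: assign each demand point to its cheapest open site.
  #1→F6 8, #2→F6 13, #3→F1 26, #4→F6 9, #5→F1 14
  response time 70, fixed 13 → total 83.
Compare {F1, F4, F6}: response time 70 + fixed 17 = 87.
Compare {F1, F5, F6}: response time 70 + fixed 18 = 88.
Compare {F1, F2, F6}: response time 70 + fixed 20 = 90.
All other subsets cost ≥ 87. Minimum total cost: 83.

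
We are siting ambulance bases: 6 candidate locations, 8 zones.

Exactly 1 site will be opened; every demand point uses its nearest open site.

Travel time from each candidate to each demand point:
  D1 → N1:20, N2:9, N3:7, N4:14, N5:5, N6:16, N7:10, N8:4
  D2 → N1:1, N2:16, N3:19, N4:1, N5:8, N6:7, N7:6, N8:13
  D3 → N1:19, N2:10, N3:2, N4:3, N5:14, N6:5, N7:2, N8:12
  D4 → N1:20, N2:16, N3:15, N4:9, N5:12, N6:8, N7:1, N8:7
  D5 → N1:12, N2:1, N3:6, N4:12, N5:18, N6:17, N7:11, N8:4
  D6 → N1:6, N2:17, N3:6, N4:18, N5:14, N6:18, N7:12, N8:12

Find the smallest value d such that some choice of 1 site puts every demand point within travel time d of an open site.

Open {D5}.
  Farthest demand point is N5 at travel time 18 (to D5); all others are ≤ 18.
With {D6} the worst case is 18.
With {D2} the worst case is 19.
No size-1 selection achieves below 18.

18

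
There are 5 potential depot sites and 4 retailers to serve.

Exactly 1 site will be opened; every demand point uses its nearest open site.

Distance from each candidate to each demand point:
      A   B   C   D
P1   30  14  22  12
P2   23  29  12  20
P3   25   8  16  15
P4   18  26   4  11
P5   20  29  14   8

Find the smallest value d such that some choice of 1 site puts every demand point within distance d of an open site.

Open {P3}.
  Farthest demand point is A at distance 25 (to P3); all others are ≤ 25.
With {P4} the worst case is 26.
With {P2} the worst case is 29.
No size-1 selection achieves below 25.

25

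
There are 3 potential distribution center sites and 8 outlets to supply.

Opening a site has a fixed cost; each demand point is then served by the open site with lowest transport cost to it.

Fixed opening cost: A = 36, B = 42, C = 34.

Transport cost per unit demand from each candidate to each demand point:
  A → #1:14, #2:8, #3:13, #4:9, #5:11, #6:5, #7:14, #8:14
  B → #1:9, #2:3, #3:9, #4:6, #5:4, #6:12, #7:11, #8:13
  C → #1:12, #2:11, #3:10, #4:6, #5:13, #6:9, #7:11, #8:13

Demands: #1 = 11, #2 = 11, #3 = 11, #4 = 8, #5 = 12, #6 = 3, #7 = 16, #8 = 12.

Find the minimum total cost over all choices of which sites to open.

Open {B}: assign each demand point to its cheapest open site.
  #1→B 11×9=99, #2→B 11×3=33, #3→B 11×9=99, #4→B 8×6=48, #5→B 12×4=48, #6→B 3×12=36, #7→B 16×11=176, #8→B 12×13=156
  transport cost 695, fixed 42 → total 737.
Compare {A, B}: transport cost 674 + fixed 78 = 752.
Compare {B, C}: transport cost 686 + fixed 76 = 762.
Compare {A, B, C}: transport cost 674 + fixed 112 = 786.
All other subsets cost ≥ 752. Minimum total cost: 737.

737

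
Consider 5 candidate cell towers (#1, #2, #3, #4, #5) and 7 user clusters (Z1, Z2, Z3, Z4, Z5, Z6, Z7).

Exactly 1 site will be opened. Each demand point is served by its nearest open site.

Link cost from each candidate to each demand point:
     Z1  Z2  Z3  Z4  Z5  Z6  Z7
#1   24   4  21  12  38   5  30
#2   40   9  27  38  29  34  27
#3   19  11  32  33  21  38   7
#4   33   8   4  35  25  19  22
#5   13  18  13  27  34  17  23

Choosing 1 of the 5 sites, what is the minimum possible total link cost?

Open {#1}.
  Z1→#1 24, Z2→#1 4, Z3→#1 21, Z4→#1 12, Z5→#1 38, Z6→#1 5, Z7→#1 30  ⇒ total 134.
Compare {#5}: total 145.
Compare {#4}: total 146.
No size-1 selection does better; minimum is 134.

134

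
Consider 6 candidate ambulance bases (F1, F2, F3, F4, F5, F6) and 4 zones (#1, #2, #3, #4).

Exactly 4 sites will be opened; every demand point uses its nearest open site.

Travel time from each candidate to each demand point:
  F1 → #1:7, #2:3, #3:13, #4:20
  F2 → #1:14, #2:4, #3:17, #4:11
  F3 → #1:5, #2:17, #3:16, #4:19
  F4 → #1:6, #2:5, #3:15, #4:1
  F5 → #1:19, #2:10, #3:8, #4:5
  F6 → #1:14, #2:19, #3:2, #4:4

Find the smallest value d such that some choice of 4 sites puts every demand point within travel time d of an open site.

5

Open {F1, F2, F3, F6}.
  Farthest demand point is #1 at travel time 5 (to F3); all others are ≤ 5.
With {F1, F3, F4, F6} the worst case is 5.
With {F1, F3, F5, F6} the worst case is 5.
No size-4 selection achieves below 5.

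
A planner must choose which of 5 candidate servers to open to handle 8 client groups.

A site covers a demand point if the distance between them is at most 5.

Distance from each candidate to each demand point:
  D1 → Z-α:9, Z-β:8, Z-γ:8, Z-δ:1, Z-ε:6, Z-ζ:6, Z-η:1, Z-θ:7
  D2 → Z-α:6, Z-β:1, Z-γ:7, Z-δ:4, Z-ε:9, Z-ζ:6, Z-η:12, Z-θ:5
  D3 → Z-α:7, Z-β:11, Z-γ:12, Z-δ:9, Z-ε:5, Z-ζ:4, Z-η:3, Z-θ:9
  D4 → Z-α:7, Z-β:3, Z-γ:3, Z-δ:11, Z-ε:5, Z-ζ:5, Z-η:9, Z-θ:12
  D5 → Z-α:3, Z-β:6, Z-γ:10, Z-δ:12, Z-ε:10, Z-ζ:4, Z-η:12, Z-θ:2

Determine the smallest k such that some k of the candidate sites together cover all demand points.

3

Coverage sets (demand points within 5 of each site):
  D1: {Z-δ, Z-η}
  D2: {Z-β, Z-δ, Z-θ}
  D3: {Z-ε, Z-ζ, Z-η}
  D4: {Z-β, Z-γ, Z-ε, Z-ζ}
  D5: {Z-α, Z-ζ, Z-θ}
No 2 sites suffice: every size-2 union leaves at least one demand point uncovered.
But {D1, D4, D5} covers everything, so the minimum is 3.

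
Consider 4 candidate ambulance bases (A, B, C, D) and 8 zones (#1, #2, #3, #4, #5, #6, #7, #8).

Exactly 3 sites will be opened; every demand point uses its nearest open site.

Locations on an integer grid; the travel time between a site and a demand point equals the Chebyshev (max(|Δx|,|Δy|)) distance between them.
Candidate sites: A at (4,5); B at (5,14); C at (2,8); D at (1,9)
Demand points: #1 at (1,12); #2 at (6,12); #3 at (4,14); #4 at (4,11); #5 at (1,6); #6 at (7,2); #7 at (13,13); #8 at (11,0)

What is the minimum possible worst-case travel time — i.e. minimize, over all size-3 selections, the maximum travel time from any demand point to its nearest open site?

Open {A, B, C}.
  Farthest demand point is #7 at travel time 8 (to B); all others are ≤ 8.
With {A, B, D} the worst case is 8.
With {A, C, D} the worst case is 9.
No size-3 selection achieves below 8.

8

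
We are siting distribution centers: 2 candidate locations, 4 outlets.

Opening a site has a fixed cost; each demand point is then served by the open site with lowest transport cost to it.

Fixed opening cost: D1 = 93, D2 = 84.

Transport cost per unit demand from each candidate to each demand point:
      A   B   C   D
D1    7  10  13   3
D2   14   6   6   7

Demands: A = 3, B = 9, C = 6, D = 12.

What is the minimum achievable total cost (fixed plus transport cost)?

Open {D2}: assign each demand point to its cheapest open site.
  A→D2 3×14=42, B→D2 9×6=54, C→D2 6×6=36, D→D2 12×7=84
  transport cost 216, fixed 84 → total 300.
Compare {D1}: transport cost 225 + fixed 93 = 318.
Compare {D1, D2}: transport cost 147 + fixed 177 = 324.

300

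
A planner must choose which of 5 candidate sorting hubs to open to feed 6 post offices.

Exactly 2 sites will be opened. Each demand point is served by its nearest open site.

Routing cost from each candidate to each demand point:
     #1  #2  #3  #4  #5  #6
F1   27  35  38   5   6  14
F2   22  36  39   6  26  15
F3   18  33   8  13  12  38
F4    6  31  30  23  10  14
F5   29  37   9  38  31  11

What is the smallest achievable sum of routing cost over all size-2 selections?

82

Open {F3, F4}.
  #1→F4 6, #2→F4 31, #3→F3 8, #4→F3 13, #5→F4 10, #6→F4 14  ⇒ total 82.
Compare {F1, F3}: total 84.
Compare {F4, F5}: total 90.
No size-2 selection does better; minimum is 82.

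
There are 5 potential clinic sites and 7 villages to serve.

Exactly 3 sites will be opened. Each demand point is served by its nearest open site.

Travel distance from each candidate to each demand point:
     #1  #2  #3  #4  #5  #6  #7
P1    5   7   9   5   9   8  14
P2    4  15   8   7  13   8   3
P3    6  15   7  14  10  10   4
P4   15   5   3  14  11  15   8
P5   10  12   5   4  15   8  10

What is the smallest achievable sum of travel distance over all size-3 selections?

37

Open {P1, P2, P4}.
  #1→P2 4, #2→P4 5, #3→P4 3, #4→P1 5, #5→P1 9, #6→P1 8, #7→P2 3  ⇒ total 37.
Compare {P2, P4, P5}: total 38.
Compare {P1, P3, P4}: total 39.
No size-3 selection does better; minimum is 37.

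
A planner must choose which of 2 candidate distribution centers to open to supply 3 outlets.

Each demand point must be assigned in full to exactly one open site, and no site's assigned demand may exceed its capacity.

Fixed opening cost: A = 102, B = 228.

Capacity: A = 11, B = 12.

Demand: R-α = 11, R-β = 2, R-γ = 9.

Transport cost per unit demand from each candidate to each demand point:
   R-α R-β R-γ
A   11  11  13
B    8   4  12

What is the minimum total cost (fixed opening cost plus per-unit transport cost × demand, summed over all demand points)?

Open {A, B}; cheapest assignment that respects the capacities:
  A (cap 11, load 11): R-β, R-γ — cost 2×11 + 9×13 = 139
  B (cap 12, load 11): R-α — cost 11×8 = 88
  Shipping 227, fixed 330 → total 557.
  Any other capacity-feasible assignment to {A, B} ships for at least 227.
Total demand is 22 and no other set of sites has combined capacity ≥ 22, so {A, B} is the only feasible choice of open sites. Minimum: 557.

557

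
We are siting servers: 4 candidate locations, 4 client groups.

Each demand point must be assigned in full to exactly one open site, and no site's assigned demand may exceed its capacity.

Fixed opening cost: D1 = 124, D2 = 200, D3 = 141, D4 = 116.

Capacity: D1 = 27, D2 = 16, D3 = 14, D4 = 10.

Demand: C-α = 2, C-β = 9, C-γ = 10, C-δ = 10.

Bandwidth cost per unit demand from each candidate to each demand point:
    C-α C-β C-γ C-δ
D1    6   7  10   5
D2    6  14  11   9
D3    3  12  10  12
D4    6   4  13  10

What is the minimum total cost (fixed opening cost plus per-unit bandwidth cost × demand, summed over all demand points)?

Open {D1, D4}; cheapest assignment that respects the capacities:
  D1 (cap 27, load 22): C-α, C-γ, C-δ — cost 2×6 + 10×10 + 10×5 = 162
  D4 (cap 10, load 9): C-β — cost 9×4 = 36
  Shipping 198, fixed 240 → total 438.
  Any other capacity-feasible assignment to {D1, D4} ships for at least 198.
Compare {D1, D3}: its best feasible assignment gives total 484.
Compare {D1, D2}: its best feasible assignment gives total 559.
Every other set of open sites that can feasibly serve all demand totals ≥ 484 even under its best assignment. Minimum: 438.

438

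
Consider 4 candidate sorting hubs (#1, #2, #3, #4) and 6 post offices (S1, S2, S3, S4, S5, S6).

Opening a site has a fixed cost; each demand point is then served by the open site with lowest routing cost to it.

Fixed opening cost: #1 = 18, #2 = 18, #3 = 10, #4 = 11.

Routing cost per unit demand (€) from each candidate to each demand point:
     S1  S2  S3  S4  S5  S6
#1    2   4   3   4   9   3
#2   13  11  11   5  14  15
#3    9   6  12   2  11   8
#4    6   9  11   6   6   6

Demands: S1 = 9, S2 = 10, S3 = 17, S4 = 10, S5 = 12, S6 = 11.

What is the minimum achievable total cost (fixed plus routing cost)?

273

Open {#1, #3, #4}: assign each demand point to its cheapest open site.
  S1→#1 9×2=18, S2→#1 10×4=40, S3→#1 17×3=51, S4→#3 10×2=20, S5→#4 12×6=72, S6→#1 11×3=33
  routing cost 234, fixed 39 → total 273.
Compare {#1, #4}: routing cost 254 + fixed 29 = 283.
Compare {#1, #2, #3, #4}: routing cost 234 + fixed 57 = 291.
Compare {#1, #3}: routing cost 270 + fixed 28 = 298.
All other subsets cost ≥ 283. Minimum total cost: 273.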